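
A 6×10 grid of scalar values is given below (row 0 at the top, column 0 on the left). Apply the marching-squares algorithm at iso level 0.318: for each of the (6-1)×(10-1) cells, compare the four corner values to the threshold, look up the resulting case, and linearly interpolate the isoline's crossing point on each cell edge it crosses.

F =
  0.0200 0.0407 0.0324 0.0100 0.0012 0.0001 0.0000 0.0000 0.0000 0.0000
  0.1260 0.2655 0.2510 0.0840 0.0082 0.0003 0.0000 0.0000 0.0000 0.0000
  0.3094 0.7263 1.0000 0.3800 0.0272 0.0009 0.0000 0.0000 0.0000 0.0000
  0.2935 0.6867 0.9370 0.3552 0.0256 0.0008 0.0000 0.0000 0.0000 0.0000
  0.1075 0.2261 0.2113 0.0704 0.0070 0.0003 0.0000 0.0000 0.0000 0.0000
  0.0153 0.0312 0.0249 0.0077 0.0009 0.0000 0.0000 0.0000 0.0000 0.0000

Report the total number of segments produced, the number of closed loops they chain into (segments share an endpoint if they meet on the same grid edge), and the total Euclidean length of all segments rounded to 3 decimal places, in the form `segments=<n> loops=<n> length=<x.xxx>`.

segments=10 loops=1 length=9.459

cell (1,0): code 0100 → (1.114,1.000)–(2.000,0.021)
cell (1,1): code 1100 → (1.089,2.000)–(1.114,1.000)
cell (1,2): code 1100 → (1.791,3.000)–(1.089,2.000)
cell (1,3): code 1000 → (2.000,3.176)–(1.791,3.000)
cell (2,0): code 0110 → (2.000,0.021)–(3.000,0.062)
cell (2,3): code 1001 → (3.000,3.113)–(2.000,3.176)
cell (3,0): code 0010 → (3.000,0.062)–(3.800,1.000)
cell (3,1): code 0011 → (3.800,1.000)–(3.853,2.000)
cell (3,2): code 0011 → (3.853,2.000)–(3.131,3.000)
cell (3,3): code 0001 → (3.131,3.000)–(3.000,3.113)
total: 10 segments, chained into 1 closed loop(s), length Σ = 9.459058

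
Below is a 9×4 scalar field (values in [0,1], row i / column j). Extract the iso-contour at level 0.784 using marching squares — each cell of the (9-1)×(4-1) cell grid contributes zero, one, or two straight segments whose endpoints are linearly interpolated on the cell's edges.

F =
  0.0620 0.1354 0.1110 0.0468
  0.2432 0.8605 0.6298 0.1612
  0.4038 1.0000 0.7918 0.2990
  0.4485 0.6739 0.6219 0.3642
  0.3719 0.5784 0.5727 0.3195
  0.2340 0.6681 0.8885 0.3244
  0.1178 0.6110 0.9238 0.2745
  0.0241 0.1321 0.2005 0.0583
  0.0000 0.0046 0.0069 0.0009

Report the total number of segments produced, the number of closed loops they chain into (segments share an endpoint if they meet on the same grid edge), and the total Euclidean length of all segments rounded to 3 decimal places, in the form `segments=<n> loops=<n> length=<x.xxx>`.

cell (0,0): code 0100 → (0.894,1.000)–(1.000,0.876)
cell (0,1): code 1000 → (1.000,1.332)–(0.894,1.000)
cell (1,0): code 0110 → (1.000,0.876)–(2.000,0.638)
cell (1,1): code 1101 → (1.952,2.000)–(1.000,1.332)
cell (1,2): code 1000 → (2.000,2.016)–(1.952,2.000)
cell (2,0): code 0010 → (2.000,0.638)–(2.662,1.000)
cell (2,1): code 0011 → (2.662,1.000)–(2.046,2.000)
cell (2,2): code 0001 → (2.046,2.000)–(2.000,2.016)
cell (4,1): code 0100 → (4.669,2.000)–(5.000,1.526)
cell (4,2): code 1000 → (5.000,2.185)–(4.669,2.000)
cell (5,1): code 0110 → (5.000,1.526)–(6.000,1.553)
cell (5,2): code 1001 → (6.000,2.215)–(5.000,2.185)
cell (6,1): code 0010 → (6.000,1.553)–(6.193,2.000)
cell (6,2): code 0001 → (6.193,2.000)–(6.000,2.215)
total: 14 segments, chained into 2 closed loop(s), length Σ = 8.465326

segments=14 loops=2 length=8.465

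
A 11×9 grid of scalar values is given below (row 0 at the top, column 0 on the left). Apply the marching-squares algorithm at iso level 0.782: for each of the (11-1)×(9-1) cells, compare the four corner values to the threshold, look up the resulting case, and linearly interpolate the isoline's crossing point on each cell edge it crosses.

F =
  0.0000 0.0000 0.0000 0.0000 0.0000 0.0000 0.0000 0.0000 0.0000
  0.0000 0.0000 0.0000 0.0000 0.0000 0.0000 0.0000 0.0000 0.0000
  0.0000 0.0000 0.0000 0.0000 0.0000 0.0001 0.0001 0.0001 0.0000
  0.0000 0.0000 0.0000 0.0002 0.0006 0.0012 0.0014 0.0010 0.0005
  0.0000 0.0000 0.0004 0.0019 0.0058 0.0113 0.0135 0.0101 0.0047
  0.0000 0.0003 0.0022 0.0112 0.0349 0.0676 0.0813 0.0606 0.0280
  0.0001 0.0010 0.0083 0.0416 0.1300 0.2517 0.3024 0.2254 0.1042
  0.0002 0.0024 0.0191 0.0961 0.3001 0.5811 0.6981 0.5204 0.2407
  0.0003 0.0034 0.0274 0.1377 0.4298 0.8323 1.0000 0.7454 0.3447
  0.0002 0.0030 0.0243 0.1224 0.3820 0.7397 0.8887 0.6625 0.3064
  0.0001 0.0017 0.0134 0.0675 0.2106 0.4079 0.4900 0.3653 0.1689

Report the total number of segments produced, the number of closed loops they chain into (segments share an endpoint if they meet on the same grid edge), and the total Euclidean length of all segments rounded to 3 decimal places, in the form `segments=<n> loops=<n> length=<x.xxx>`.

segments=8 loops=1 length=5.958

cell (7,4): code 0100 → (7.800,5.000)–(8.000,4.875)
cell (7,5): code 1100 → (7.278,6.000)–(7.800,5.000)
cell (7,6): code 1000 → (8.000,6.856)–(7.278,6.000)
cell (8,4): code 0010 → (8.000,4.875)–(8.543,5.000)
cell (8,5): code 0111 → (8.543,5.000)–(9.000,5.284)
cell (8,6): code 1001 → (9.000,6.472)–(8.000,6.856)
cell (9,5): code 0010 → (9.000,5.284)–(9.268,6.000)
cell (9,6): code 0001 → (9.268,6.000)–(9.000,6.472)
total: 8 segments, chained into 1 closed loop(s), length Σ = 5.957512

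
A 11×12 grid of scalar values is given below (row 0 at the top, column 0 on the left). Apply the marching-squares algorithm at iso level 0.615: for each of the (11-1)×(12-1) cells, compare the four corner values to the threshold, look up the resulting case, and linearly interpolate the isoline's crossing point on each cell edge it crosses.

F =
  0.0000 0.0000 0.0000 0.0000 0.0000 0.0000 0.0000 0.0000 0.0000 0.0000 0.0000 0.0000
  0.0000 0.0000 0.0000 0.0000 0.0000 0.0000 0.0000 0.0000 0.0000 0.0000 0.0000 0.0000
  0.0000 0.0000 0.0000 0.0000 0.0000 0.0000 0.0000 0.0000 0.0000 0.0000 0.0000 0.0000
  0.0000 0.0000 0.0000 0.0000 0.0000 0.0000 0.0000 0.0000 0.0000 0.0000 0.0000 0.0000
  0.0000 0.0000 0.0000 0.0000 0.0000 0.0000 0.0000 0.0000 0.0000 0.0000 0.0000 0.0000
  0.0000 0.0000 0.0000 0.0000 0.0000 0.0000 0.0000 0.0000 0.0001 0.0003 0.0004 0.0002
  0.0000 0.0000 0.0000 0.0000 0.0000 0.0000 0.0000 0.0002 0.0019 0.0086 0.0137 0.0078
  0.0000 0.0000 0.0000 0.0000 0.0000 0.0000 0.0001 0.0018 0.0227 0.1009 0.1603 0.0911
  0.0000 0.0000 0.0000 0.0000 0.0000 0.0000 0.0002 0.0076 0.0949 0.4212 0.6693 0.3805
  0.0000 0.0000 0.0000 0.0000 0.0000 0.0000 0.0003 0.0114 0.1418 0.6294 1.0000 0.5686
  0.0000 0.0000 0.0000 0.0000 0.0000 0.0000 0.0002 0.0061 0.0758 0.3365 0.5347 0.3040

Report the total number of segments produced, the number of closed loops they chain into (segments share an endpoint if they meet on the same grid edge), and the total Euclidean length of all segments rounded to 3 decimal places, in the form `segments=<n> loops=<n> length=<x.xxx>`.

cell (7,9): code 0100 → (7.893,10.000)–(8.000,9.781)
cell (7,10): code 1000 → (8.000,10.188)–(7.893,10.000)
cell (8,8): code 0100 → (8.931,9.000)–(9.000,8.970)
cell (8,9): code 1110 → (8.000,9.781)–(8.931,9.000)
cell (8,10): code 1001 → (9.000,10.892)–(8.000,10.188)
cell (9,8): code 0010 → (9.000,8.970)–(9.049,9.000)
cell (9,9): code 0011 → (9.049,9.000)–(9.827,10.000)
cell (9,10): code 0001 → (9.827,10.000)–(9.000,10.892)
total: 8 segments, chained into 1 closed loop(s), length Σ = 5.514731

segments=8 loops=1 length=5.515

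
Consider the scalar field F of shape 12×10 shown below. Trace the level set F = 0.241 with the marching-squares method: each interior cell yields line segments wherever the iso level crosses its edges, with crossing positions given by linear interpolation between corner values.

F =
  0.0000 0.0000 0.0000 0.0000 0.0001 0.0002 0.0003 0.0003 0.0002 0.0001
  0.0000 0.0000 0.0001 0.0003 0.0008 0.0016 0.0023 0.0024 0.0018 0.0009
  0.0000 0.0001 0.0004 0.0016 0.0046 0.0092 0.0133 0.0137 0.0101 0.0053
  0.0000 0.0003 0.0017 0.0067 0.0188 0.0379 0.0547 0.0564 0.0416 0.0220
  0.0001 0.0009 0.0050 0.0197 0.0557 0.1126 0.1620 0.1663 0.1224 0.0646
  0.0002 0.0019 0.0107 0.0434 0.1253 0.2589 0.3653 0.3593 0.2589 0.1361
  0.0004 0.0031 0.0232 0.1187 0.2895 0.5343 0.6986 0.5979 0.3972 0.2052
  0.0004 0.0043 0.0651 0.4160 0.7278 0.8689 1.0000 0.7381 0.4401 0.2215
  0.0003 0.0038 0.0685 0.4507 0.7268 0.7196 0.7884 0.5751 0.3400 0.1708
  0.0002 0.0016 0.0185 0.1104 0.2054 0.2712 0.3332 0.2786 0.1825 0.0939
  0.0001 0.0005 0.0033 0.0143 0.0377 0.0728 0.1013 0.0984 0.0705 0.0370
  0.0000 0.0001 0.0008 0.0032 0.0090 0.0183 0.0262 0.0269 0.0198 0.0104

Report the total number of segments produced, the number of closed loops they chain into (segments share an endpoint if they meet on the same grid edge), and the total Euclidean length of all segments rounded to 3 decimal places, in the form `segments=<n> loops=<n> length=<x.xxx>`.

cell (4,4): code 0100 → (4.878,5.000)–(5.000,4.866)
cell (4,5): code 1100 → (4.389,6.000)–(4.878,5.000)
cell (4,6): code 1100 → (4.387,7.000)–(4.389,6.000)
cell (4,7): code 1100 → (4.869,8.000)–(4.387,7.000)
cell (4,8): code 1000 → (5.000,8.146)–(4.869,8.000)
cell (5,3): code 0100 → (5.705,4.000)–(6.000,3.716)
cell (5,4): code 1110 → (5.000,4.866)–(5.705,4.000)
cell (5,8): code 1001 → (6.000,8.814)–(5.000,8.146)
cell (6,2): code 0100 → (6.411,3.000)–(7.000,2.501)
cell (6,3): code 1110 → (6.000,3.716)–(6.411,3.000)
cell (6,8): code 1001 → (7.000,8.911)–(6.000,8.814)
cell (7,2): code 0110 → (7.000,2.501)–(8.000,2.451)
cell (7,8): code 1001 → (8.000,8.585)–(7.000,8.911)
cell (8,2): code 0010 → (8.000,2.451)–(8.616,3.000)
cell (8,3): code 0011 → (8.616,3.000)–(8.932,4.000)
cell (8,4): code 0111 → (8.932,4.000)–(9.000,4.541)
cell (8,7): code 1011 → (9.000,7.391)–(8.629,8.000)
cell (8,8): code 0001 → (8.629,8.000)–(8.000,8.585)
cell (9,4): code 0010 → (9.000,4.541)–(9.152,5.000)
cell (9,5): code 0011 → (9.152,5.000)–(9.398,6.000)
cell (9,6): code 0011 → (9.398,6.000)–(9.209,7.000)
cell (9,7): code 0001 → (9.209,7.000)–(9.000,7.391)
total: 22 segments, chained into 1 closed loop(s), length Σ = 17.949515

segments=22 loops=1 length=17.950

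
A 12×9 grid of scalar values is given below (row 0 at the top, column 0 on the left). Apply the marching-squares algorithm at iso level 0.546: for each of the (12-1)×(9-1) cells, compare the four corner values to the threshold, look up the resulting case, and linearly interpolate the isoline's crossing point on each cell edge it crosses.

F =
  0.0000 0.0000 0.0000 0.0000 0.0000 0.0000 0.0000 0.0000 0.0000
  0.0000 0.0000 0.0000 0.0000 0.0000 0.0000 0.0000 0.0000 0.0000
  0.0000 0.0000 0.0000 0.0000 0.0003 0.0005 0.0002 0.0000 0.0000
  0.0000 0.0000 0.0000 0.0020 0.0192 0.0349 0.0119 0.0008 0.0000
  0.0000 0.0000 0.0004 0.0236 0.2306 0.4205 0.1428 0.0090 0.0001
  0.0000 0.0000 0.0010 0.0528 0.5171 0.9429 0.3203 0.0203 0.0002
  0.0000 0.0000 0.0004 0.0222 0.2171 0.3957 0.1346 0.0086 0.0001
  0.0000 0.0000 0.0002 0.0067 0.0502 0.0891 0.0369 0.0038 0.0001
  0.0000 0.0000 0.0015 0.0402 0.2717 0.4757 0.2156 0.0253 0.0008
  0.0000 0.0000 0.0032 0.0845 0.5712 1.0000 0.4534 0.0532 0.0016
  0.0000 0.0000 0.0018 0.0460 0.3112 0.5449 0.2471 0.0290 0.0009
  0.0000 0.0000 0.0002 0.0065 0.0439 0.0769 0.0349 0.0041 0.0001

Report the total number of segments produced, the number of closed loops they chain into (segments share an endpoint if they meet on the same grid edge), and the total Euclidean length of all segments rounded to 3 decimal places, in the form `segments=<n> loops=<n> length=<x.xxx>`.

cell (4,4): code 0100 → (4.240,5.000)–(5.000,4.068)
cell (4,5): code 1000 → (5.000,5.637)–(4.240,5.000)
cell (5,4): code 0010 → (5.000,4.068)–(5.725,5.000)
cell (5,5): code 0001 → (5.725,5.000)–(5.000,5.637)
cell (8,3): code 0100 → (8.916,4.000)–(9.000,3.948)
cell (8,4): code 1100 → (8.134,5.000)–(8.916,4.000)
cell (8,5): code 1000 → (9.000,5.831)–(8.134,5.000)
cell (9,3): code 0010 → (9.000,3.948)–(9.097,4.000)
cell (9,4): code 0011 → (9.097,4.000)–(9.998,5.000)
cell (9,5): code 0001 → (9.998,5.000)–(9.000,5.831)
total: 10 segments, chained into 2 closed loop(s), length Σ = 9.662835

segments=10 loops=2 length=9.663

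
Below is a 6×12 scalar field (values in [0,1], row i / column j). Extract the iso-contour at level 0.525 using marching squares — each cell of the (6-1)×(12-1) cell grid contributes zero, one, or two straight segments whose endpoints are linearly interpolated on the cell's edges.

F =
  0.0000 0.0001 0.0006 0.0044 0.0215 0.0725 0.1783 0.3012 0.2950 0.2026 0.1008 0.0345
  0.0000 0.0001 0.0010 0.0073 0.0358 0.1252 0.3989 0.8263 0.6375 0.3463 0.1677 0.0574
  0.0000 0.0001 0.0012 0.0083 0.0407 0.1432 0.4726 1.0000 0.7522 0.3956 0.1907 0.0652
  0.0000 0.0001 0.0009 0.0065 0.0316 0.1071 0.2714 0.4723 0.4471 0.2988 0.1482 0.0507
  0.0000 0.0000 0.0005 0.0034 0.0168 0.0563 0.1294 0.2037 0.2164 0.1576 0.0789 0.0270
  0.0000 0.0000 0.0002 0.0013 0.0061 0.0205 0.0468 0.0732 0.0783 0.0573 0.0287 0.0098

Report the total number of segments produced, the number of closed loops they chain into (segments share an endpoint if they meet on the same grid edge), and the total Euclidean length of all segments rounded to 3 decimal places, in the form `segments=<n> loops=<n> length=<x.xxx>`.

cell (0,6): code 0100 → (0.426,7.000)–(1.000,6.295)
cell (0,7): code 1100 → (0.672,8.000)–(0.426,7.000)
cell (0,8): code 1000 → (1.000,8.386)–(0.672,8.000)
cell (1,6): code 0110 → (1.000,6.295)–(2.000,6.099)
cell (1,8): code 1001 → (2.000,8.637)–(1.000,8.386)
cell (2,6): code 0010 → (2.000,6.099)–(2.900,7.000)
cell (2,7): code 0011 → (2.900,7.000)–(2.745,8.000)
cell (2,8): code 0001 → (2.745,8.000)–(2.000,8.637)
total: 8 segments, chained into 1 closed loop(s), length Σ = 7.761034

segments=8 loops=1 length=7.761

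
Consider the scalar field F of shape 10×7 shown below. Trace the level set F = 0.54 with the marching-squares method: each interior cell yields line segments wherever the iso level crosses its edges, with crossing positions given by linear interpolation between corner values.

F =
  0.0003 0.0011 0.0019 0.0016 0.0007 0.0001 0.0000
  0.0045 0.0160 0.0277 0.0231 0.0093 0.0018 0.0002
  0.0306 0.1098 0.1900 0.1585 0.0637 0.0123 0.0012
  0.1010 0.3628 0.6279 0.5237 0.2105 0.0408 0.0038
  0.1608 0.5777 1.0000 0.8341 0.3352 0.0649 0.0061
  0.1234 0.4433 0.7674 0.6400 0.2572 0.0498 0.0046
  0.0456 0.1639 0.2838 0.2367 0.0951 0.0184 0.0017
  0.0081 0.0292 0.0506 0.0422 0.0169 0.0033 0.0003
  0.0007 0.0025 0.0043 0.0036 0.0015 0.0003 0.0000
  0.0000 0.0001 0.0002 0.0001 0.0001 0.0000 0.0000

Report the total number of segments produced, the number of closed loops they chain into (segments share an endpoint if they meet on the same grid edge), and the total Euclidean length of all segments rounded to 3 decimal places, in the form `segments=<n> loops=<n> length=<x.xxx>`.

cell (2,1): code 0100 → (2.799,2.000)–(3.000,1.668)
cell (2,2): code 1000 → (3.000,2.844)–(2.799,2.000)
cell (3,0): code 0100 → (3.825,1.000)–(4.000,0.910)
cell (3,1): code 1110 → (3.000,1.668)–(3.825,1.000)
cell (3,2): code 1101 → (3.053,3.000)–(3.000,2.844)
cell (3,3): code 1000 → (4.000,3.589)–(3.053,3.000)
cell (4,0): code 0010 → (4.000,0.910)–(4.281,1.000)
cell (4,1): code 0111 → (4.281,1.000)–(5.000,1.298)
cell (4,3): code 1001 → (5.000,3.261)–(4.000,3.589)
cell (5,1): code 0010 → (5.000,1.298)–(5.470,2.000)
cell (5,2): code 0011 → (5.470,2.000)–(5.248,3.000)
cell (5,3): code 0001 → (5.248,3.000)–(5.000,3.261)
total: 12 segments, chained into 1 closed loop(s), length Σ = 8.149801

segments=12 loops=1 length=8.150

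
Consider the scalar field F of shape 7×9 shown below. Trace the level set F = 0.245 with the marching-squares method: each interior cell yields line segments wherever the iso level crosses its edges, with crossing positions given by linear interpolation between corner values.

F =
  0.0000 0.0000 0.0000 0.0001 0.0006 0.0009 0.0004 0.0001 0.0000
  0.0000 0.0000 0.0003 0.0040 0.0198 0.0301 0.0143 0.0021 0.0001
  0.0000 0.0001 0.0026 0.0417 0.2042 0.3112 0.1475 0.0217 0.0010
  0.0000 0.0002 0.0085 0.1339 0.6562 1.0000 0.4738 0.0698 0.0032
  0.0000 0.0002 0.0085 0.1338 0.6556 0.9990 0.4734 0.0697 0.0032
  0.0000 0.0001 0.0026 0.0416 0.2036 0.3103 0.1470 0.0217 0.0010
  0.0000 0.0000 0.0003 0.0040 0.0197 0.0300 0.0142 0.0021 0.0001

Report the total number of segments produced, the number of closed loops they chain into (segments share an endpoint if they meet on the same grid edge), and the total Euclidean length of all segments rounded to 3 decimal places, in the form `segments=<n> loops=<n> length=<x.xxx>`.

cell (1,4): code 0100 → (1.764,5.000)–(2.000,4.381)
cell (1,5): code 1000 → (2.000,5.404)–(1.764,5.000)
cell (2,3): code 0100 → (2.090,4.000)–(3.000,3.213)
cell (2,4): code 1110 → (2.000,4.381)–(2.090,4.000)
cell (2,5): code 1101 → (2.299,6.000)–(2.000,5.404)
cell (2,6): code 1000 → (3.000,6.566)–(2.299,6.000)
cell (3,3): code 0110 → (3.000,3.213)–(4.000,3.213)
cell (3,6): code 1001 → (4.000,6.566)–(3.000,6.566)
cell (4,3): code 0010 → (4.000,3.213)–(4.908,4.000)
cell (4,4): code 0111 → (4.908,4.000)–(5.000,4.388)
cell (4,5): code 1011 → (5.000,5.400)–(4.700,6.000)
cell (4,6): code 0001 → (4.700,6.000)–(4.000,6.566)
cell (5,4): code 0010 → (5.000,4.388)–(5.233,5.000)
cell (5,5): code 0001 → (5.233,5.000)–(5.000,5.400)
total: 14 segments, chained into 1 closed loop(s), length Σ = 10.581634

segments=14 loops=1 length=10.582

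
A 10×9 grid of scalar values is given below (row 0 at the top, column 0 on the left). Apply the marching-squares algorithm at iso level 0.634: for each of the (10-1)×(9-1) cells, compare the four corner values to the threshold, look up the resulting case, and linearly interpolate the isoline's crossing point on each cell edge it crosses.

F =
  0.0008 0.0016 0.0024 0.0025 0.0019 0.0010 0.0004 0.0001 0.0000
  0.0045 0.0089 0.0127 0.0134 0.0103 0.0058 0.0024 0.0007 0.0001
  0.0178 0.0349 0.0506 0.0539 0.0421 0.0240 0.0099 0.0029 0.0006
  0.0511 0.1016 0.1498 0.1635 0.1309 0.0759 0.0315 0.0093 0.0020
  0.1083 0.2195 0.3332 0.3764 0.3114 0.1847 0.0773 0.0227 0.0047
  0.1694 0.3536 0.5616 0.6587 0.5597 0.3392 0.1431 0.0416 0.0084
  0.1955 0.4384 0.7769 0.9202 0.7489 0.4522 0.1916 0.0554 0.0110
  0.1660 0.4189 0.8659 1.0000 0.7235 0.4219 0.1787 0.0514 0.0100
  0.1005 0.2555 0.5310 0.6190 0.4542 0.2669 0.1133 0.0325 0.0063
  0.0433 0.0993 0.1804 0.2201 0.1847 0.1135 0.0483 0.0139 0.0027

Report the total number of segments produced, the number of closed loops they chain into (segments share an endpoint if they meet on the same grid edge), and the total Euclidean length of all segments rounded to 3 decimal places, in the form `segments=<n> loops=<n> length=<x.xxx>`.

segments=12 loops=1 length=9.241

cell (4,2): code 0100 → (4.913,3.000)–(5.000,2.746)
cell (4,3): code 1000 → (5.000,3.249)–(4.913,3.000)
cell (5,1): code 0100 → (5.336,2.000)–(6.000,1.578)
cell (5,2): code 1110 → (5.000,2.746)–(5.336,2.000)
cell (5,3): code 1101 → (5.393,4.000)–(5.000,3.249)
cell (5,4): code 1000 → (6.000,4.387)–(5.393,4.000)
cell (6,1): code 0110 → (6.000,1.578)–(7.000,1.481)
cell (6,4): code 1001 → (7.000,4.297)–(6.000,4.387)
cell (7,1): code 0010 → (7.000,1.481)–(7.692,2.000)
cell (7,2): code 0011 → (7.692,2.000)–(7.961,3.000)
cell (7,3): code 0011 → (7.961,3.000)–(7.332,4.000)
cell (7,4): code 0001 → (7.332,4.000)–(7.000,4.297)
total: 12 segments, chained into 1 closed loop(s), length Σ = 9.241102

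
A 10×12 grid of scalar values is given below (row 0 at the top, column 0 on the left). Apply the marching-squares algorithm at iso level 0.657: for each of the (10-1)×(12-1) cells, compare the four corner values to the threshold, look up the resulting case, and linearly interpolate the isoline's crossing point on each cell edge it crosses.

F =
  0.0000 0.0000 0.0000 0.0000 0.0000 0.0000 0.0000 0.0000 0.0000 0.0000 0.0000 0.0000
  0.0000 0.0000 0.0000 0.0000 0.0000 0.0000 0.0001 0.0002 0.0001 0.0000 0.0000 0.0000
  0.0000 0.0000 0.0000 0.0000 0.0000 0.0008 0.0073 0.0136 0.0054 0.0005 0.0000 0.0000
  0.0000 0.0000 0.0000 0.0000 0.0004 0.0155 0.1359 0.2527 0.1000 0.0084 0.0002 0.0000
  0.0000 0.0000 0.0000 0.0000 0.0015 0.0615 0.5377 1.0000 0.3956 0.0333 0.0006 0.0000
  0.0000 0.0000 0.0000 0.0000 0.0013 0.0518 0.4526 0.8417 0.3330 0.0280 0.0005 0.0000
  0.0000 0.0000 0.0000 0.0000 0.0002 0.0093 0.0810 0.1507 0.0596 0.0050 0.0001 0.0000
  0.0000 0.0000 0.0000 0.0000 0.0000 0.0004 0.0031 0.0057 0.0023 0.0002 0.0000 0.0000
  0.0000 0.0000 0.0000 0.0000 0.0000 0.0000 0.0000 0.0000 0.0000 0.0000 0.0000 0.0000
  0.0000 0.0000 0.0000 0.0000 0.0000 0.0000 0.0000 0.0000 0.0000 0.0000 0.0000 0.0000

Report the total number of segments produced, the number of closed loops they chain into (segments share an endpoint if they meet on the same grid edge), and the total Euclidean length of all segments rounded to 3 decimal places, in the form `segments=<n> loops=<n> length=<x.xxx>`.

segments=6 loops=1 length=4.654

cell (3,6): code 0100 → (3.541,7.000)–(4.000,6.258)
cell (3,7): code 1000 → (4.000,7.568)–(3.541,7.000)
cell (4,6): code 0110 → (4.000,6.258)–(5.000,6.525)
cell (4,7): code 1001 → (5.000,7.363)–(4.000,7.568)
cell (5,6): code 0010 → (5.000,6.525)–(5.267,7.000)
cell (5,7): code 0001 → (5.267,7.000)–(5.000,7.363)
total: 6 segments, chained into 1 closed loop(s), length Σ = 4.653726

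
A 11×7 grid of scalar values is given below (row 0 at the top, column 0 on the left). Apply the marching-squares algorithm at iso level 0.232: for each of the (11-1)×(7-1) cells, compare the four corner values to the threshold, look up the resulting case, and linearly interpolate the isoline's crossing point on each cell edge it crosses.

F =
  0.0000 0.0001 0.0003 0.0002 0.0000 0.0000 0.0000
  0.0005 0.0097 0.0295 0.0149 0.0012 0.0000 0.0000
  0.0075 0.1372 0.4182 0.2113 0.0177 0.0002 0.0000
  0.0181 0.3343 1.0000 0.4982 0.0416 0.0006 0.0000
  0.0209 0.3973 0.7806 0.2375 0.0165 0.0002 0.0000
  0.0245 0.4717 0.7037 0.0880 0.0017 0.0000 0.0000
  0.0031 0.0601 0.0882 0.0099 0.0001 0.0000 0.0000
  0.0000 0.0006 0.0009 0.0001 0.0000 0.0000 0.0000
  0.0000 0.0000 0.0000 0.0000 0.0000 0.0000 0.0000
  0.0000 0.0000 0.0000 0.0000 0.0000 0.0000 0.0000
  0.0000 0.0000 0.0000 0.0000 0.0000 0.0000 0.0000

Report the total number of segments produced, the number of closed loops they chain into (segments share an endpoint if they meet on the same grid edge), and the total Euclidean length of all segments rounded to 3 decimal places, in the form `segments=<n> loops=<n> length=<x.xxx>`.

cell (1,1): code 0100 → (1.521,2.000)–(2.000,1.337)
cell (1,2): code 1000 → (2.000,2.900)–(1.521,2.000)
cell (2,0): code 0100 → (2.481,1.000)–(3.000,0.676)
cell (2,1): code 1110 → (2.000,1.337)–(2.481,1.000)
cell (2,2): code 1101 → (2.072,3.000)–(2.000,2.900)
cell (2,3): code 1000 → (3.000,3.583)–(2.072,3.000)
cell (3,0): code 0110 → (3.000,0.676)–(4.000,0.561)
cell (3,3): code 1001 → (4.000,3.025)–(3.000,3.583)
cell (4,0): code 0110 → (4.000,0.561)–(5.000,0.464)
cell (4,2): code 1011 → (5.000,2.766)–(4.037,3.000)
cell (4,3): code 0001 → (4.037,3.000)–(4.000,3.025)
cell (5,0): code 0010 → (5.000,0.464)–(5.582,1.000)
cell (5,1): code 0011 → (5.582,1.000)–(5.766,2.000)
cell (5,2): code 0001 → (5.766,2.000)–(5.000,2.766)
total: 14 segments, chained into 1 closed loop(s), length Σ = 11.339480

segments=14 loops=1 length=11.339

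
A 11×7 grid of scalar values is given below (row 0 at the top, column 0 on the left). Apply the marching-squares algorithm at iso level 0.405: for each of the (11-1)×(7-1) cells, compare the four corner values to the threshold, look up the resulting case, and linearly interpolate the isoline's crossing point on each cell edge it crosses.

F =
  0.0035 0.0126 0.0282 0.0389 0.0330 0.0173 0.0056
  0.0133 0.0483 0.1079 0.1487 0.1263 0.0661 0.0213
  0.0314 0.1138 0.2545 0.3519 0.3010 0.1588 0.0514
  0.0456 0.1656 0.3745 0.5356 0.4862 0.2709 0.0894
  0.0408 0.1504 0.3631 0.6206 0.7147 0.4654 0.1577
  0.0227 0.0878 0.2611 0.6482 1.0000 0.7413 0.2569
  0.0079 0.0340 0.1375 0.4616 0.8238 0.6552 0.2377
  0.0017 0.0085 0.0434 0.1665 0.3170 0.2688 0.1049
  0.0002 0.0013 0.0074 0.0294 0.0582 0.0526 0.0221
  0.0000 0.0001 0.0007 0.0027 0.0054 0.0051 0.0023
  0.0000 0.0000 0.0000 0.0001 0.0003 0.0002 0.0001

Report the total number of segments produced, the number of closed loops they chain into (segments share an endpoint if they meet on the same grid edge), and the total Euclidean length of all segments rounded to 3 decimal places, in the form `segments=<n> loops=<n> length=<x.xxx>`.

segments=14 loops=1 length=12.573

cell (2,2): code 0100 → (2.289,3.000)–(3.000,2.189)
cell (2,3): code 1100 → (2.562,4.000)–(2.289,3.000)
cell (2,4): code 1000 → (3.000,4.377)–(2.562,4.000)
cell (3,2): code 0110 → (3.000,2.189)–(4.000,2.163)
cell (3,4): code 1101 → (3.689,5.000)–(3.000,4.377)
cell (3,5): code 1000 → (4.000,5.196)–(3.689,5.000)
cell (4,2): code 0110 → (4.000,2.163)–(5.000,2.372)
cell (4,5): code 1001 → (5.000,5.694)–(4.000,5.196)
cell (5,2): code 0110 → (5.000,2.372)–(6.000,2.825)
cell (5,5): code 1001 → (6.000,5.599)–(5.000,5.694)
cell (6,2): code 0010 → (6.000,2.825)–(6.192,3.000)
cell (6,3): code 0011 → (6.192,3.000)–(6.826,4.000)
cell (6,4): code 0011 → (6.826,4.000)–(6.648,5.000)
cell (6,5): code 0001 → (6.648,5.000)–(6.000,5.599)
total: 14 segments, chained into 1 closed loop(s), length Σ = 12.573125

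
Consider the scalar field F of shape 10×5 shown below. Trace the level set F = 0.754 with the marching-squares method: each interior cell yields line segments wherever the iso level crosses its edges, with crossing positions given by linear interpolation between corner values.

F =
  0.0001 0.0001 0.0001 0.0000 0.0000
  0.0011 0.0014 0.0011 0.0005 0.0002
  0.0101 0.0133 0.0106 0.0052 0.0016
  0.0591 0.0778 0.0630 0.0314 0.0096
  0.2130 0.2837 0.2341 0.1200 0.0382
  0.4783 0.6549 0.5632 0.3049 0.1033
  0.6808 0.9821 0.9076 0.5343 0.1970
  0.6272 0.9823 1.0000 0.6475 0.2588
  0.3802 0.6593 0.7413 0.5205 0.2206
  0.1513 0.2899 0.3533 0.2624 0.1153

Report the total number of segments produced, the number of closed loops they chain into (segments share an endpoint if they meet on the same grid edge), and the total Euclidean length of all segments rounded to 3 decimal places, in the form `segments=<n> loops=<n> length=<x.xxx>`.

cell (5,0): code 0100 → (5.303,1.000)–(6.000,0.243)
cell (5,1): code 1100 → (5.554,2.000)–(5.303,1.000)
cell (5,2): code 1000 → (6.000,2.411)–(5.554,2.000)
cell (6,0): code 0110 → (6.000,0.243)–(7.000,0.357)
cell (6,2): code 1001 → (7.000,2.698)–(6.000,2.411)
cell (7,0): code 0010 → (7.000,0.357)–(7.707,1.000)
cell (7,1): code 0011 → (7.707,1.000)–(7.951,2.000)
cell (7,2): code 0001 → (7.951,2.000)–(7.000,2.698)
total: 8 segments, chained into 1 closed loop(s), length Σ = 7.878035

segments=8 loops=1 length=7.878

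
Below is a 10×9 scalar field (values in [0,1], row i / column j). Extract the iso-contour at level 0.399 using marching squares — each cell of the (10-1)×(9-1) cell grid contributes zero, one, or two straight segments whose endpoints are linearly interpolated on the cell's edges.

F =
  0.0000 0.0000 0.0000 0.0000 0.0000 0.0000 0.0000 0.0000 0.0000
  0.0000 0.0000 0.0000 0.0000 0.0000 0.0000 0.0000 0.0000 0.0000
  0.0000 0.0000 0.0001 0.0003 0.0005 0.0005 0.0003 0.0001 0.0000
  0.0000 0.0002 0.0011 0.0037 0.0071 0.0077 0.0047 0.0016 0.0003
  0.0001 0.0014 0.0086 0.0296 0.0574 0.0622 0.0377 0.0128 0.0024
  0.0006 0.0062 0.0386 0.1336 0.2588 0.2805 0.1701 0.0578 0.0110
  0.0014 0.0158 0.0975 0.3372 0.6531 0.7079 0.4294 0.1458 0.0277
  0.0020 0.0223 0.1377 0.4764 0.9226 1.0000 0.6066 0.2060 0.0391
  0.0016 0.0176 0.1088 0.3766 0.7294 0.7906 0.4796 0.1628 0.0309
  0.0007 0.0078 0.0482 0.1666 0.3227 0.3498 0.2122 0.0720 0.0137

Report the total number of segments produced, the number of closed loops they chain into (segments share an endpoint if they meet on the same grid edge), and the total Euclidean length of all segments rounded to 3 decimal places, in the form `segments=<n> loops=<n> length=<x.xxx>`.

segments=14 loops=1 length=11.402

cell (5,3): code 0100 → (5.356,4.000)–(6.000,3.196)
cell (5,4): code 1100 → (5.277,5.000)–(5.356,4.000)
cell (5,5): code 1100 → (5.883,6.000)–(5.277,5.000)
cell (5,6): code 1000 → (6.000,6.107)–(5.883,6.000)
cell (6,2): code 0100 → (6.444,3.000)–(7.000,2.771)
cell (6,3): code 1110 → (6.000,3.196)–(6.444,3.000)
cell (6,6): code 1001 → (7.000,6.518)–(6.000,6.107)
cell (7,2): code 0010 → (7.000,2.771)–(7.776,3.000)
cell (7,3): code 0111 → (7.776,3.000)–(8.000,3.063)
cell (7,6): code 1001 → (8.000,6.254)–(7.000,6.518)
cell (8,3): code 0010 → (8.000,3.063)–(8.812,4.000)
cell (8,4): code 0011 → (8.812,4.000)–(8.888,5.000)
cell (8,5): code 0011 → (8.888,5.000)–(8.301,6.000)
cell (8,6): code 0001 → (8.301,6.000)–(8.000,6.254)
total: 14 segments, chained into 1 closed loop(s), length Σ = 11.401743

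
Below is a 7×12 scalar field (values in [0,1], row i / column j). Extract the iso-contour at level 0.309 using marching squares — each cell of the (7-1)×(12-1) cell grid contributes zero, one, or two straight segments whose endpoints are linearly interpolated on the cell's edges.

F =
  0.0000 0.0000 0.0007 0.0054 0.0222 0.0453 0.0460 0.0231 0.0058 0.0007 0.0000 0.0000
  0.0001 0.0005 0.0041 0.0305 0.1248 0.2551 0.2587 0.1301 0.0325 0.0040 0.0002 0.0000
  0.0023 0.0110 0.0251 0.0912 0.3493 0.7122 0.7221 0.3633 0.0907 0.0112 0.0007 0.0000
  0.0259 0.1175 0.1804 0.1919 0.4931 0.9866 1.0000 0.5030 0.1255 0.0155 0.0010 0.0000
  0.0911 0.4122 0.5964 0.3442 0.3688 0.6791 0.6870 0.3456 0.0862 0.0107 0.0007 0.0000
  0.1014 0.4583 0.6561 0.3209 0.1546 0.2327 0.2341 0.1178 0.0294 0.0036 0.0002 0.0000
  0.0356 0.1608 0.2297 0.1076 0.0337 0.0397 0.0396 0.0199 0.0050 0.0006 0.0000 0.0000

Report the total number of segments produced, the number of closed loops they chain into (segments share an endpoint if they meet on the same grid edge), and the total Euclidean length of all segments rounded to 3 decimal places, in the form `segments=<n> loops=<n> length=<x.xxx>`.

segments=22 loops=1 length=19.460

cell (1,3): code 0100 → (1.820,4.000)–(2.000,3.844)
cell (1,4): code 1100 → (1.118,5.000)–(1.820,4.000)
cell (1,5): code 1100 → (1.109,6.000)–(1.118,5.000)
cell (1,6): code 1100 → (1.767,7.000)–(1.109,6.000)
cell (1,7): code 1000 → (2.000,7.199)–(1.767,7.000)
cell (2,3): code 0110 → (2.000,3.844)–(3.000,3.389)
cell (2,7): code 1001 → (3.000,7.514)–(2.000,7.199)
cell (3,0): code 0100 → (3.650,1.000)–(4.000,0.679)
cell (3,1): code 1100 → (3.309,2.000)–(3.650,1.000)
cell (3,2): code 1100 → (3.769,3.000)–(3.309,2.000)
cell (3,3): code 1110 → (3.000,3.389)–(3.769,3.000)
cell (3,7): code 1001 → (4.000,7.141)–(3.000,7.514)
cell (4,0): code 0110 → (4.000,0.679)–(5.000,0.582)
cell (4,3): code 1011 → (5.000,3.072)–(4.279,4.000)
cell (4,4): code 0011 → (4.279,4.000)–(4.829,5.000)
cell (4,5): code 0011 → (4.829,5.000)–(4.835,6.000)
cell (4,6): code 0011 → (4.835,6.000)–(4.161,7.000)
cell (4,7): code 0001 → (4.161,7.000)–(4.000,7.141)
cell (5,0): code 0010 → (5.000,0.582)–(5.502,1.000)
cell (5,1): code 0011 → (5.502,1.000)–(5.814,2.000)
cell (5,2): code 0011 → (5.814,2.000)–(5.056,3.000)
cell (5,3): code 0001 → (5.056,3.000)–(5.000,3.072)
total: 22 segments, chained into 1 closed loop(s), length Σ = 19.459830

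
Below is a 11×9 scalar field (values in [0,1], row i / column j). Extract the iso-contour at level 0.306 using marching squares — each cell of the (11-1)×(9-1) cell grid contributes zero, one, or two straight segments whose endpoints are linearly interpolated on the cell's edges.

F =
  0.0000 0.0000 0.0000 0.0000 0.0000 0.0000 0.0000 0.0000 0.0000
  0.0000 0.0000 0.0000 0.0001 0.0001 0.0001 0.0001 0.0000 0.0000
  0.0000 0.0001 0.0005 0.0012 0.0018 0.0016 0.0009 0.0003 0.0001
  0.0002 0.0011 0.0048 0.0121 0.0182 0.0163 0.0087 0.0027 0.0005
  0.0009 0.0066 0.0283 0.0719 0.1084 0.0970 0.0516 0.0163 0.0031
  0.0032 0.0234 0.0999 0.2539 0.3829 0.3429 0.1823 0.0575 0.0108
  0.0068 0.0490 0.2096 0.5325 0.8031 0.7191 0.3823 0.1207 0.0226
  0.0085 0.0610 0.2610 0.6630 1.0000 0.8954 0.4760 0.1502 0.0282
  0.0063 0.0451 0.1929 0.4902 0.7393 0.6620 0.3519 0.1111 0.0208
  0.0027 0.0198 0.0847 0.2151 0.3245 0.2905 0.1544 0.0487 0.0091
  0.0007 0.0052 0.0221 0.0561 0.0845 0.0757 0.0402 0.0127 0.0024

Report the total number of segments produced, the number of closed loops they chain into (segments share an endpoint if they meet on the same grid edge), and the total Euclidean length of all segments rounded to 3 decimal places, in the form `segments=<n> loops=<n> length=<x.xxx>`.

segments=18 loops=1 length=13.597

cell (4,3): code 0100 → (4.720,4.000)–(5.000,3.404)
cell (4,4): code 1100 → (4.850,5.000)–(4.720,4.000)
cell (4,5): code 1000 → (5.000,5.230)–(4.850,5.000)
cell (5,2): code 0100 → (5.187,3.000)–(6.000,2.299)
cell (5,3): code 1110 → (5.000,3.404)–(5.187,3.000)
cell (5,5): code 1101 → (5.619,6.000)–(5.000,5.230)
cell (5,6): code 1000 → (6.000,6.292)–(5.619,6.000)
cell (6,2): code 0110 → (6.000,2.299)–(7.000,2.112)
cell (6,6): code 1001 → (7.000,6.522)–(6.000,6.292)
cell (7,2): code 0110 → (7.000,2.112)–(8.000,2.380)
cell (7,6): code 1001 → (8.000,6.191)–(7.000,6.522)
cell (8,2): code 0010 → (8.000,2.380)–(8.670,3.000)
cell (8,3): code 0111 → (8.670,3.000)–(9.000,3.831)
cell (8,4): code 1011 → (9.000,4.544)–(8.958,5.000)
cell (8,5): code 0011 → (8.958,5.000)–(8.232,6.000)
cell (8,6): code 0001 → (8.232,6.000)–(8.000,6.191)
cell (9,3): code 0010 → (9.000,3.831)–(9.077,4.000)
cell (9,4): code 0001 → (9.077,4.000)–(9.000,4.544)
total: 18 segments, chained into 1 closed loop(s), length Σ = 13.596516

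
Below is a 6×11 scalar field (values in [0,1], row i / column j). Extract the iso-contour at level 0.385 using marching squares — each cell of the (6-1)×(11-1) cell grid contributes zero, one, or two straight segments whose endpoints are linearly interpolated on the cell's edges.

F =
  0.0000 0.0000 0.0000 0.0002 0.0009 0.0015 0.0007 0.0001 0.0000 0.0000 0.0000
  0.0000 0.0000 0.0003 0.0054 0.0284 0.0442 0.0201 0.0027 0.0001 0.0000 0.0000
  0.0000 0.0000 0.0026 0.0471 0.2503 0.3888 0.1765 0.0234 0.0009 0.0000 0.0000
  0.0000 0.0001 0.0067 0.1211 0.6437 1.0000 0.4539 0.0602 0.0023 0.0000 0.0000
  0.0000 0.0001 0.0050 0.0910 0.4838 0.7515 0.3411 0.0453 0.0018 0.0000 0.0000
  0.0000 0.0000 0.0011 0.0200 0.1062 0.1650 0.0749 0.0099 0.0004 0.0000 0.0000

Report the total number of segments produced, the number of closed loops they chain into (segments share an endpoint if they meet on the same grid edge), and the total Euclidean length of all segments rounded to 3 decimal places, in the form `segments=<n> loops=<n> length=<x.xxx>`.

segments=12 loops=1 length=8.030

cell (1,4): code 0100 → (1.989,5.000)–(2.000,4.973)
cell (1,5): code 1000 → (2.000,5.018)–(1.989,5.000)
cell (2,3): code 0100 → (2.342,4.000)–(3.000,3.505)
cell (2,4): code 1110 → (2.000,4.973)–(2.342,4.000)
cell (2,5): code 1101 → (2.752,6.000)–(2.000,5.018)
cell (2,6): code 1000 → (3.000,6.175)–(2.752,6.000)
cell (3,3): code 0110 → (3.000,3.505)–(4.000,3.748)
cell (3,5): code 1011 → (4.000,5.893)–(3.611,6.000)
cell (3,6): code 0001 → (3.611,6.000)–(3.000,6.175)
cell (4,3): code 0010 → (4.000,3.748)–(4.262,4.000)
cell (4,4): code 0011 → (4.262,4.000)–(4.625,5.000)
cell (4,5): code 0001 → (4.625,5.000)–(4.000,5.893)
total: 12 segments, chained into 1 closed loop(s), length Σ = 8.030370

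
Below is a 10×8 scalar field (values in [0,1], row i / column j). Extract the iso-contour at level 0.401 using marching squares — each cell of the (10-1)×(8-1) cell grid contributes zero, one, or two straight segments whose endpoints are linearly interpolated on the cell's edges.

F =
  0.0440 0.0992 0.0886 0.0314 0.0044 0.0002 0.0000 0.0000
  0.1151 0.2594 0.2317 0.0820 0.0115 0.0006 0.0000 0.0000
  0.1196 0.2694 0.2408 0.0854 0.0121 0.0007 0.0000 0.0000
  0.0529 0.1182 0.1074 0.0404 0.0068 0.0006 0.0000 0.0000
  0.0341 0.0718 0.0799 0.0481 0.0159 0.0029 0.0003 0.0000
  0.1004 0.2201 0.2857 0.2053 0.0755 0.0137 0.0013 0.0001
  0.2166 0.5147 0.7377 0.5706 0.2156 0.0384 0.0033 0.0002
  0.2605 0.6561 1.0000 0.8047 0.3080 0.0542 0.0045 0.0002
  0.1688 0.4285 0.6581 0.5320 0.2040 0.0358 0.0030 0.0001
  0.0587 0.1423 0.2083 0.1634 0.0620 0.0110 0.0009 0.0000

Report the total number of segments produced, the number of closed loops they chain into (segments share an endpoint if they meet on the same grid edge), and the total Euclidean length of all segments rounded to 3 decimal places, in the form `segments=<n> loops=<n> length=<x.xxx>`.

segments=12 loops=1 length=10.425

cell (5,0): code 0100 → (5.614,1.000)–(6.000,0.619)
cell (5,1): code 1100 → (5.255,2.000)–(5.614,1.000)
cell (5,2): code 1100 → (5.536,3.000)–(5.255,2.000)
cell (5,3): code 1000 → (6.000,3.478)–(5.536,3.000)
cell (6,0): code 0110 → (6.000,0.619)–(7.000,0.355)
cell (6,3): code 1001 → (7.000,3.813)–(6.000,3.478)
cell (7,0): code 0110 → (7.000,0.355)–(8.000,0.894)
cell (7,3): code 1001 → (8.000,3.399)–(7.000,3.813)
cell (8,0): code 0010 → (8.000,0.894)–(8.096,1.000)
cell (8,1): code 0011 → (8.096,1.000)–(8.572,2.000)
cell (8,2): code 0011 → (8.572,2.000)–(8.355,3.000)
cell (8,3): code 0001 → (8.355,3.000)–(8.000,3.399)
total: 12 segments, chained into 1 closed loop(s), length Σ = 10.424711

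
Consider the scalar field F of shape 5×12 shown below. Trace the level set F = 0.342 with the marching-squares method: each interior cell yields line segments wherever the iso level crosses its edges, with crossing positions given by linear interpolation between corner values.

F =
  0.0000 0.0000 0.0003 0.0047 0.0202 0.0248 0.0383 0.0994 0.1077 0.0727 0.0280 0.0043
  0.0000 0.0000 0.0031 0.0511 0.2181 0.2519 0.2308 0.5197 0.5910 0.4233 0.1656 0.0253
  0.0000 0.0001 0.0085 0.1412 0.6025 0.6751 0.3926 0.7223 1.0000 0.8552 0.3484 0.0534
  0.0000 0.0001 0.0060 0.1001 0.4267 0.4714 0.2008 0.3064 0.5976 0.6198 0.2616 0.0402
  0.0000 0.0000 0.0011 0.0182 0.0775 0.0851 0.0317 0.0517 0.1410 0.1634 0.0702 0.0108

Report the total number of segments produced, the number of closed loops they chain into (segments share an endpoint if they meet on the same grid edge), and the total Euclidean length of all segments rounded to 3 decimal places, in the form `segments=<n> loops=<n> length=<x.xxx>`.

segments=22 loops=1 length=17.480

cell (0,6): code 0100 → (0.577,7.000)–(1.000,6.385)
cell (0,7): code 1100 → (0.485,8.000)–(0.577,7.000)
cell (0,8): code 1100 → (0.768,9.000)–(0.485,8.000)
cell (0,9): code 1000 → (1.000,9.315)–(0.768,9.000)
cell (1,3): code 0100 → (1.322,4.000)–(2.000,3.435)
cell (1,4): code 1100 → (1.213,5.000)–(1.322,4.000)
cell (1,5): code 1100 → (1.687,6.000)–(1.213,5.000)
cell (1,6): code 1110 → (1.000,6.385)–(1.687,6.000)
cell (1,9): code 1101 → (1.965,10.000)–(1.000,9.315)
cell (1,10): code 1000 → (2.000,10.022)–(1.965,10.000)
cell (2,3): code 0110 → (2.000,3.435)–(3.000,3.741)
cell (2,5): code 1011 → (3.000,5.478)–(2.264,6.000)
cell (2,6): code 0011 → (2.264,6.000)–(2.914,7.000)
cell (2,7): code 0111 → (2.914,7.000)–(3.000,7.122)
cell (2,9): code 1011 → (3.000,9.776)–(2.074,10.000)
cell (2,10): code 0001 → (2.074,10.000)–(2.000,10.022)
cell (3,3): code 0010 → (3.000,3.741)–(3.243,4.000)
cell (3,4): code 0011 → (3.243,4.000)–(3.335,5.000)
cell (3,5): code 0001 → (3.335,5.000)–(3.000,5.478)
cell (3,7): code 0010 → (3.000,7.122)–(3.560,8.000)
cell (3,8): code 0011 → (3.560,8.000)–(3.609,9.000)
cell (3,9): code 0001 → (3.609,9.000)–(3.000,9.776)
total: 22 segments, chained into 1 closed loop(s), length Σ = 17.479918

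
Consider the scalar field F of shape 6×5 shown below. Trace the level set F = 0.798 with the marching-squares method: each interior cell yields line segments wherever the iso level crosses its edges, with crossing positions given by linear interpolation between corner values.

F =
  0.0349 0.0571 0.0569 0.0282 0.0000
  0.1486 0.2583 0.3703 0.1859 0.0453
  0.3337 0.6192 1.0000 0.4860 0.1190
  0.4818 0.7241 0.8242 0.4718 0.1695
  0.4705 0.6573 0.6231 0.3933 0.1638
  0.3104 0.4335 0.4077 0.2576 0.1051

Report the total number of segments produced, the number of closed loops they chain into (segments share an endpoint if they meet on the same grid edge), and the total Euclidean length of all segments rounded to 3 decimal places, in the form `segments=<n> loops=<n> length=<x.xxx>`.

cell (1,1): code 0100 → (1.679,2.000)–(2.000,1.470)
cell (1,2): code 1000 → (2.000,2.393)–(1.679,2.000)
cell (2,1): code 0110 → (2.000,1.470)–(3.000,1.738)
cell (2,2): code 1001 → (3.000,2.074)–(2.000,2.393)
cell (3,1): code 0010 → (3.000,1.738)–(3.130,2.000)
cell (3,2): code 0001 → (3.130,2.000)–(3.000,2.074)
total: 6 segments, chained into 1 closed loop(s), length Σ = 3.654606

segments=6 loops=1 length=3.655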